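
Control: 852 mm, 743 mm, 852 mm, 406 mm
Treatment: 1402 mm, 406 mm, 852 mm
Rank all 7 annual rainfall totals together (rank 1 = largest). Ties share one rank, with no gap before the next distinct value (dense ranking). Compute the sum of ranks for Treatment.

Sorted (descending): 1402, 852, 852, 852, 743, 406, 406
The 3 values of 852 share dense rank 2.
The 2 values of 406 share dense rank 4.
Remaining distinct values take the next consecutive integers.
Treatment values → pooled ranks: 1402→1, 406→4, 852→2
Rank sum = 1 + 4 + 2 = 7

7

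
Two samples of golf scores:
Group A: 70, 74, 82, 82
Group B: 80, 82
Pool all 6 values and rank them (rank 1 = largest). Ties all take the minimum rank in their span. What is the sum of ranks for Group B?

Sorted (descending): 82, 82, 82, 80, 74, 70
The 3 values of 82 occupy positions 1–3 → each gets rank 1.
Group B values → pooled ranks: 80→4, 82→1
Rank sum = 4 + 1 = 5

5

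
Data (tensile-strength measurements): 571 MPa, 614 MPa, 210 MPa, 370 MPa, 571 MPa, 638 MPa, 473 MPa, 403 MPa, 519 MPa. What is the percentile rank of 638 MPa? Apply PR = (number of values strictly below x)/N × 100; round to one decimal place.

N = 9.
Strictly below 638: 8. Equal to 638: 1.
PR = 8/9 × 100 = 88.9

88.9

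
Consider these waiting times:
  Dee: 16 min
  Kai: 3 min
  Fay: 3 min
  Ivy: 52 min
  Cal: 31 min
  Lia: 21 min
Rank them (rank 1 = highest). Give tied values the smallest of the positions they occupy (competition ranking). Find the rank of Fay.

Sorted (descending): 52, 31, 21, 16, 3, 3
The 2 values of 3 occupy positions 5–6 → each gets rank 5.
Fay has value 3 min → rank 5.

5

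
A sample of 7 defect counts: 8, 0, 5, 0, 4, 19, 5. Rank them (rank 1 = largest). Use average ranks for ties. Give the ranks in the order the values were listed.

2, 6.5, 3.5, 6.5, 5, 1, 3.5

Sorted (descending): 19, 8, 5, 5, 4, 0, 0
The 2 values of 5 occupy positions 3–4 → average rank (3+4)/2 = 3.5.
The 2 values of 0 occupy positions 6–7 → average rank (6+7)/2 = 6.5.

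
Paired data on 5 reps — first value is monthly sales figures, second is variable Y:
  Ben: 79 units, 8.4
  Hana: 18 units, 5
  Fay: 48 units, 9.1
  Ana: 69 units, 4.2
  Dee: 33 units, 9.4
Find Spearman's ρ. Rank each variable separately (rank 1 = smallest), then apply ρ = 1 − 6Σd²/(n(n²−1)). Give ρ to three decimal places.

Ranks of variable 1: 5, 1, 3, 4, 2
Ranks of variable 2: 3, 2, 4, 1, 5
d = r₁ − r₂: 2, -1, -1, 3, -3
d²: 4, 1, 1, 9, 9; Σd² = 24
ρ = 1 − 6·24/(5·24) = 1 − 144/120 = -0.200

-0.200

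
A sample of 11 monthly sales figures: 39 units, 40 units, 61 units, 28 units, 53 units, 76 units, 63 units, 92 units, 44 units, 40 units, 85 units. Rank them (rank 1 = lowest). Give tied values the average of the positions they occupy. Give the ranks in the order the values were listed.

2, 3.5, 7, 1, 6, 9, 8, 11, 5, 3.5, 10

Sorted (ascending): 28, 39, 40, 40, 44, 53, 61, 63, 76, 85, 92
The 2 values of 40 occupy positions 3–4 → average rank (3+4)/2 = 3.5.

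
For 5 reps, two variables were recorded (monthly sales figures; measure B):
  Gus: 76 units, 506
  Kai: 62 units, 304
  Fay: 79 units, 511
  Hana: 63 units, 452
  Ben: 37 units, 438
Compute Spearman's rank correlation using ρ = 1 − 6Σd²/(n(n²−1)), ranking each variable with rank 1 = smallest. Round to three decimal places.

Ranks of variable 1: 4, 2, 5, 3, 1
Ranks of variable 2: 4, 1, 5, 3, 2
d = r₁ − r₂: 0, 1, 0, 0, -1
d²: 0, 1, 0, 0, 1; Σd² = 2
ρ = 1 − 6·2/(5·24) = 1 − 12/120 = 0.900

0.900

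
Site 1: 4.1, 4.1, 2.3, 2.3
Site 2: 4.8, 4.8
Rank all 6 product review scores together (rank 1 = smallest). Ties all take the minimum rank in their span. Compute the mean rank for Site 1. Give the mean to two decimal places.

2.00

Sorted (ascending): 2.3, 2.3, 4.1, 4.1, 4.8, 4.8
The 2 values of 2.3 occupy positions 1–2 → each gets rank 1.
The 2 values of 4.1 occupy positions 3–4 → each gets rank 3.
The 2 values of 4.8 occupy positions 5–6 → each gets rank 5.
Site 1 values → pooled ranks: 4.1→3, 4.1→3, 2.3→1, 2.3→1
Mean rank = (3 + 3 + 1 + 1) / 4 = 2.00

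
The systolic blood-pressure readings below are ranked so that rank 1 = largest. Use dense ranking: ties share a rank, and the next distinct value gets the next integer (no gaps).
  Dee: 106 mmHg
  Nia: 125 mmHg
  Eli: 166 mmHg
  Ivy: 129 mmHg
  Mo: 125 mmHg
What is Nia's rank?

Sorted (descending): 166, 129, 125, 125, 106
The 2 values of 125 share dense rank 3.
Remaining distinct values take the next consecutive integers.
Nia has value 125 mmHg → rank 3.

3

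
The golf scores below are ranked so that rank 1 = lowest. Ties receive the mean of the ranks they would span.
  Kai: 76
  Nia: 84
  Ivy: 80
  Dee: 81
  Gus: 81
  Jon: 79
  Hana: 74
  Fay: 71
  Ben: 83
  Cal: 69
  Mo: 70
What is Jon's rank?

Sorted (ascending): 69, 70, 71, 74, 76, 79, 80, 81, 81, 83, 84
The 2 values of 81 occupy positions 8–9 → average rank (8+9)/2 = 8.5.
Jon has value 79 → rank 6.

6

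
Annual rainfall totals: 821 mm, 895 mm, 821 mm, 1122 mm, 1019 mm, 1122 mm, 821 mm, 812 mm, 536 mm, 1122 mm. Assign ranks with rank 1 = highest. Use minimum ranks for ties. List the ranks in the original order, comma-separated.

Sorted (descending): 1122, 1122, 1122, 1019, 895, 821, 821, 821, 812, 536
The 3 values of 1122 occupy positions 1–3 → each gets rank 1.
The 3 values of 821 occupy positions 6–8 → each gets rank 6.

6, 5, 6, 1, 4, 1, 6, 9, 10, 1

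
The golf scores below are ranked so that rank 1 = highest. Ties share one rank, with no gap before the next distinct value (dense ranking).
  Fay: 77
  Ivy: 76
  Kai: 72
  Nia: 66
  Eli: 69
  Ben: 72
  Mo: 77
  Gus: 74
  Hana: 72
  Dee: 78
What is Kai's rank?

Sorted (descending): 78, 77, 77, 76, 74, 72, 72, 72, 69, 66
The 2 values of 77 share dense rank 2.
The 3 values of 72 share dense rank 5.
Remaining distinct values take the next consecutive integers.
Kai has value 72 → rank 5.

5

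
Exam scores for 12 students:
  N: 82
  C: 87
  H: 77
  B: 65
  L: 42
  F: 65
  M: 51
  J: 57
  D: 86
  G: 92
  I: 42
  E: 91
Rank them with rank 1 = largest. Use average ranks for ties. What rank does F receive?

Sorted (descending): 92, 91, 87, 86, 82, 77, 65, 65, 57, 51, 42, 42
The 2 values of 65 occupy positions 7–8 → average rank (7+8)/2 = 7.5.
The 2 values of 42 occupy positions 11–12 → average rank (11+12)/2 = 11.5.
F has value 65 → rank 7.5.

7.5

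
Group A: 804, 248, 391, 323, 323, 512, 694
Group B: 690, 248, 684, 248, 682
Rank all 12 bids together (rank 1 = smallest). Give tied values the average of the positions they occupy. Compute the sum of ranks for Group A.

Sorted (ascending): 248, 248, 248, 323, 323, 391, 512, 682, 684, 690, 694, 804
The 3 values of 248 occupy positions 1–3 → average rank 2.
The 2 values of 323 occupy positions 4–5 → average rank (4+5)/2 = 4.5.
Group A values → pooled ranks: 804→12, 248→2, 391→6, 323→4.5, 323→4.5, 512→7, 694→11
Rank sum = 12 + 2 + 6 + 4.5 + 4.5 + 7 + 11 = 47

47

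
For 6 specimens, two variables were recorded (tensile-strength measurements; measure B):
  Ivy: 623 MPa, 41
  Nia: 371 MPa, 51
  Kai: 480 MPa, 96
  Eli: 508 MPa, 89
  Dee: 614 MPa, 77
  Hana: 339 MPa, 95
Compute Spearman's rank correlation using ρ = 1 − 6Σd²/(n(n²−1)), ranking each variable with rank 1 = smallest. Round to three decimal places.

Ranks of variable 1: 6, 2, 3, 4, 5, 1
Ranks of variable 2: 1, 2, 6, 4, 3, 5
d = r₁ − r₂: 5, 0, -3, 0, 2, -4
d²: 25, 0, 9, 0, 4, 16; Σd² = 54
ρ = 1 − 6·54/(6·35) = 1 − 324/210 = -0.543

-0.543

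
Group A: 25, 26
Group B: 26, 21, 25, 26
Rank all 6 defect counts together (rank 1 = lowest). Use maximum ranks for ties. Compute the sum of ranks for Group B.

Sorted (ascending): 21, 25, 25, 26, 26, 26
The 2 values of 25 occupy positions 2–3 → each gets rank 3.
The 3 values of 26 occupy positions 4–6 → each gets rank 6.
Group B values → pooled ranks: 26→6, 21→1, 25→3, 26→6
Rank sum = 6 + 1 + 3 + 6 = 16

16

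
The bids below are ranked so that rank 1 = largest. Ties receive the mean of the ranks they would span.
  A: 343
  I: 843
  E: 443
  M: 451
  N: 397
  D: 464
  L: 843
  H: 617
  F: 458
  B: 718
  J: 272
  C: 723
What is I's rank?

1.5

Sorted (descending): 843, 843, 723, 718, 617, 464, 458, 451, 443, 397, 343, 272
The 2 values of 843 occupy positions 1–2 → average rank (1+2)/2 = 1.5.
I has value 843 → rank 1.5.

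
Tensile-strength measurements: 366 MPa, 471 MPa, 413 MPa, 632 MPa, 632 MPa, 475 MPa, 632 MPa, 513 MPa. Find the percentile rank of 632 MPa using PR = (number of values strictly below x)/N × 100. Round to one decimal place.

62.5

N = 8.
Strictly below 632: 5. Equal to 632: 3.
PR = 5/8 × 100 = 62.5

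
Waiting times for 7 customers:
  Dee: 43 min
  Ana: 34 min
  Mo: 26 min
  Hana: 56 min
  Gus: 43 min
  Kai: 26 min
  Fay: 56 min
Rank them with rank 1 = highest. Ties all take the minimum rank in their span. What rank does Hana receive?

Sorted (descending): 56, 56, 43, 43, 34, 26, 26
The 2 values of 56 occupy positions 1–2 → each gets rank 1.
The 2 values of 43 occupy positions 3–4 → each gets rank 3.
The 2 values of 26 occupy positions 6–7 → each gets rank 6.
Hana has value 56 min → rank 1.

1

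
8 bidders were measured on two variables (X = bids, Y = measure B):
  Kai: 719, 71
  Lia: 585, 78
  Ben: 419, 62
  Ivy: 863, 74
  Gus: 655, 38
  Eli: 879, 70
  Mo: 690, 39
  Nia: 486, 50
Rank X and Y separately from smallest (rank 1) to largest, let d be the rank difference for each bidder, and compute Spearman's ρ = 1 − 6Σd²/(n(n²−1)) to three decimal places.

0.262

Ranks of variable 1: 6, 3, 1, 7, 4, 8, 5, 2
Ranks of variable 2: 6, 8, 4, 7, 1, 5, 2, 3
d = r₁ − r₂: 0, -5, -3, 0, 3, 3, 3, -1
d²: 0, 25, 9, 0, 9, 9, 9, 1; Σd² = 62
ρ = 1 − 6·62/(8·63) = 1 − 372/504 = 0.262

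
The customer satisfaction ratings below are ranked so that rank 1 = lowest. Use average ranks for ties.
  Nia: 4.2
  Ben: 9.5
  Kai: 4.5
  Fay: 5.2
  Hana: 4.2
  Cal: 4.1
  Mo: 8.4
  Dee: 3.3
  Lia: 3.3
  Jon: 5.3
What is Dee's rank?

1.5

Sorted (ascending): 3.3, 3.3, 4.1, 4.2, 4.2, 4.5, 5.2, 5.3, 8.4, 9.5
The 2 values of 3.3 occupy positions 1–2 → average rank (1+2)/2 = 1.5.
The 2 values of 4.2 occupy positions 4–5 → average rank (4+5)/2 = 4.5.
Dee has value 3.3 → rank 1.5.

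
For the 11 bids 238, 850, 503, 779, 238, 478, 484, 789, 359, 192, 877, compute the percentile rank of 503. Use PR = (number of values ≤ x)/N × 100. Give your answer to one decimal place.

63.6

N = 11.
Strictly below 503: 6. Equal to 503: 1.
PR = 7/11 × 100 = 63.6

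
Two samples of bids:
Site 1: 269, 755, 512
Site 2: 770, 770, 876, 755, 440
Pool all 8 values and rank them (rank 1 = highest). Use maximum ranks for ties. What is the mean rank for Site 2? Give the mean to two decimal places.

3.80

Sorted (descending): 876, 770, 770, 755, 755, 512, 440, 269
The 2 values of 770 occupy positions 2–3 → each gets rank 3.
The 2 values of 755 occupy positions 4–5 → each gets rank 5.
Site 2 values → pooled ranks: 770→3, 770→3, 876→1, 755→5, 440→7
Mean rank = (3 + 3 + 1 + 5 + 7) / 5 = 3.80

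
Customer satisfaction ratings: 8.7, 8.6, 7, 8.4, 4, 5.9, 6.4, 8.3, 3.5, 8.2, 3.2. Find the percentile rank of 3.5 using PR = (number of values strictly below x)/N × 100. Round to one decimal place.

9.1

N = 11.
Strictly below 3.5: 1. Equal to 3.5: 1.
PR = 1/11 × 100 = 9.1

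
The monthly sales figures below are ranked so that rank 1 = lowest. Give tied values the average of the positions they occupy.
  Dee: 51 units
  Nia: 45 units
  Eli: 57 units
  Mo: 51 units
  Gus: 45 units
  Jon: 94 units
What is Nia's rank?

Sorted (ascending): 45, 45, 51, 51, 57, 94
The 2 values of 45 occupy positions 1–2 → average rank (1+2)/2 = 1.5.
The 2 values of 51 occupy positions 3–4 → average rank (3+4)/2 = 3.5.
Nia has value 45 units → rank 1.5.

1.5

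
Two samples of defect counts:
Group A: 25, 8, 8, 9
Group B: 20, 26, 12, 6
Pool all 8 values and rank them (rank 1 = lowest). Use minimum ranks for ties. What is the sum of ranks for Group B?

Sorted (ascending): 6, 8, 8, 9, 12, 20, 25, 26
The 2 values of 8 occupy positions 2–3 → each gets rank 2.
Group B values → pooled ranks: 20→6, 26→8, 12→5, 6→1
Rank sum = 6 + 8 + 5 + 1 = 20

20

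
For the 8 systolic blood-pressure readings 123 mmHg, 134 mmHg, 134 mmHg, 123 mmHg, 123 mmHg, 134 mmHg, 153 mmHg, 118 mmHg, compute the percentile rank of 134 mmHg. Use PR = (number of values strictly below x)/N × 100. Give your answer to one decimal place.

N = 8.
Strictly below 134: 4. Equal to 134: 3.
PR = 4/8 × 100 = 50.0

50.0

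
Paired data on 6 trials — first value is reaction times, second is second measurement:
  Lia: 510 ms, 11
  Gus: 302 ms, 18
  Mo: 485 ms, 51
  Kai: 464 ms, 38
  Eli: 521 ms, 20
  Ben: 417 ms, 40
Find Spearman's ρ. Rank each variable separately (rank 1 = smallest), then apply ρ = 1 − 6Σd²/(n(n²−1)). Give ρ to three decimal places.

Ranks of variable 1: 5, 1, 4, 3, 6, 2
Ranks of variable 2: 1, 2, 6, 4, 3, 5
d = r₁ − r₂: 4, -1, -2, -1, 3, -3
d²: 16, 1, 4, 1, 9, 9; Σd² = 40
ρ = 1 − 6·40/(6·35) = 1 − 240/210 = -0.143

-0.143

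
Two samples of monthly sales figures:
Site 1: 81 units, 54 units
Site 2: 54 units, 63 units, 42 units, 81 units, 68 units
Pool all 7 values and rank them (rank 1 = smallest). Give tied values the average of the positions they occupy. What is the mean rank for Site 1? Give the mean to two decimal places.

4.50

Sorted (ascending): 42, 54, 54, 63, 68, 81, 81
The 2 values of 54 occupy positions 2–3 → average rank (2+3)/2 = 2.5.
The 2 values of 81 occupy positions 6–7 → average rank (6+7)/2 = 6.5.
Site 1 values → pooled ranks: 81→6.5, 54→2.5
Mean rank = (6.5 + 2.5) / 2 = 4.50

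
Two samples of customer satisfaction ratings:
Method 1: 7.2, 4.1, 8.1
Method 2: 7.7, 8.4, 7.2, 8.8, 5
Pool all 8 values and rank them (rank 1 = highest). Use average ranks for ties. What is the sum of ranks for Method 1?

16.5

Sorted (descending): 8.8, 8.4, 8.1, 7.7, 7.2, 7.2, 5, 4.1
The 2 values of 7.2 occupy positions 5–6 → average rank (5+6)/2 = 5.5.
Method 1 values → pooled ranks: 7.2→5.5, 4.1→8, 8.1→3
Rank sum = 5.5 + 8 + 3 = 16.5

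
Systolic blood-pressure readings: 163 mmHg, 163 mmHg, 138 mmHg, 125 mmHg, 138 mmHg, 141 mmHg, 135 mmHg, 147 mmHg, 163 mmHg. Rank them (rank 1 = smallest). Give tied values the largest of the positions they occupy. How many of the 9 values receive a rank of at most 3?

2

Sorted (ascending): 125, 135, 138, 138, 141, 147, 163, 163, 163
The 2 values of 138 occupy positions 3–4 → each gets rank 4.
The 3 values of 163 occupy positions 7–9 → each gets rank 9.
Ranks ≤ 3: {1, 2} → 2 values.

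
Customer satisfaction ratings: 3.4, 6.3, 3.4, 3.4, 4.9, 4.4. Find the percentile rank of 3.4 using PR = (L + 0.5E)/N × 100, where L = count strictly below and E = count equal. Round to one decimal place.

25.0

N = 6.
Strictly below 3.4: 0. Equal to 3.4: 3.
PR = (0 + 0.5·3)/6 × 100 = 25.0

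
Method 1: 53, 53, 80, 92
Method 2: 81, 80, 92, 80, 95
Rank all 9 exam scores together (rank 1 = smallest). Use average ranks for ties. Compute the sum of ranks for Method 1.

14.5

Sorted (ascending): 53, 53, 80, 80, 80, 81, 92, 92, 95
The 2 values of 53 occupy positions 1–2 → average rank (1+2)/2 = 1.5.
The 3 values of 80 occupy positions 3–5 → average rank 4.
The 2 values of 92 occupy positions 7–8 → average rank (7+8)/2 = 7.5.
Method 1 values → pooled ranks: 53→1.5, 53→1.5, 80→4, 92→7.5
Rank sum = 1.5 + 1.5 + 4 + 7.5 = 14.5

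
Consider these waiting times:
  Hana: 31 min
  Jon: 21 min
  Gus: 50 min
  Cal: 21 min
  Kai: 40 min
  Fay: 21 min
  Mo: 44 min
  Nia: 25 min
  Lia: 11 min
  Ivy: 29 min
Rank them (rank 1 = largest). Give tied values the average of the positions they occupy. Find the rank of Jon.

8

Sorted (descending): 50, 44, 40, 31, 29, 25, 21, 21, 21, 11
The 3 values of 21 occupy positions 7–9 → average rank 8.
Jon has value 21 min → rank 8.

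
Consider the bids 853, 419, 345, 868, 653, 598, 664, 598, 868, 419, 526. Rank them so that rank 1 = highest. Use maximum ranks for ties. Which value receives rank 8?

Sorted (descending): 868, 868, 853, 664, 653, 598, 598, 526, 419, 419, 345
The 2 values of 868 occupy positions 1–2 → each gets rank 2.
The 2 values of 598 occupy positions 6–7 → each gets rank 7.
The 2 values of 419 occupy positions 9–10 → each gets rank 10.
Rank 8 → value 526.

526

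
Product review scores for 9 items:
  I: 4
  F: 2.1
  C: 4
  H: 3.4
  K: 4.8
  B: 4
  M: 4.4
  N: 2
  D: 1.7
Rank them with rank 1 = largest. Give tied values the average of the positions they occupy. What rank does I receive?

Sorted (descending): 4.8, 4.4, 4, 4, 4, 3.4, 2.1, 2, 1.7
The 3 values of 4 occupy positions 3–5 → average rank 4.
I has value 4 → rank 4.

4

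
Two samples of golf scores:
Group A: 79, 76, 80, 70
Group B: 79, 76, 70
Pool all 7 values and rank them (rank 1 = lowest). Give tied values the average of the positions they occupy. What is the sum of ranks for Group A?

Sorted (ascending): 70, 70, 76, 76, 79, 79, 80
The 2 values of 70 occupy positions 1–2 → average rank (1+2)/2 = 1.5.
The 2 values of 76 occupy positions 3–4 → average rank (3+4)/2 = 3.5.
The 2 values of 79 occupy positions 5–6 → average rank (5+6)/2 = 5.5.
Group A values → pooled ranks: 79→5.5, 76→3.5, 80→7, 70→1.5
Rank sum = 5.5 + 3.5 + 7 + 1.5 = 17.5

17.5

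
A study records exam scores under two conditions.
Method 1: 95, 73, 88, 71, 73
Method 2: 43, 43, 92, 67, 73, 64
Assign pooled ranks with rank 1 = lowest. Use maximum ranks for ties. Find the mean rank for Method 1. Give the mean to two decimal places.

Sorted (ascending): 43, 43, 64, 67, 71, 73, 73, 73, 88, 92, 95
The 2 values of 43 occupy positions 1–2 → each gets rank 2.
The 3 values of 73 occupy positions 6–8 → each gets rank 8.
Method 1 values → pooled ranks: 95→11, 73→8, 88→9, 71→5, 73→8
Mean rank = (11 + 8 + 9 + 5 + 8) / 5 = 8.20

8.20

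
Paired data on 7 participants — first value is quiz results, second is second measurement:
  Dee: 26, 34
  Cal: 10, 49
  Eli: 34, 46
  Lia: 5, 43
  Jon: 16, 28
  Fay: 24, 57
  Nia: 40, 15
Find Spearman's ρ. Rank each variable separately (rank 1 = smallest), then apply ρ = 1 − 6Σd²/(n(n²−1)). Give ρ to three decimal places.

-0.357

Ranks of variable 1: 5, 2, 6, 1, 3, 4, 7
Ranks of variable 2: 3, 6, 5, 4, 2, 7, 1
d = r₁ − r₂: 2, -4, 1, -3, 1, -3, 6
d²: 4, 16, 1, 9, 1, 9, 36; Σd² = 76
ρ = 1 − 6·76/(7·48) = 1 − 456/336 = -0.357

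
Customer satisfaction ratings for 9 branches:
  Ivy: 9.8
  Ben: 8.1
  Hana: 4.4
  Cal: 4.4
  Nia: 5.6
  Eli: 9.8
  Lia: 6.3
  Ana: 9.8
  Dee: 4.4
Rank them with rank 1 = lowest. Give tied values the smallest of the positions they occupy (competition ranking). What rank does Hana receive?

Sorted (ascending): 4.4, 4.4, 4.4, 5.6, 6.3, 8.1, 9.8, 9.8, 9.8
The 3 values of 4.4 occupy positions 1–3 → each gets rank 1.
The 3 values of 9.8 occupy positions 7–9 → each gets rank 7.
Hana has value 4.4 → rank 1.

1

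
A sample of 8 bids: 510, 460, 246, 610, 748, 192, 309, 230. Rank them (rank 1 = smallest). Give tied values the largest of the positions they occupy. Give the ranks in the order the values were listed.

6, 5, 3, 7, 8, 1, 4, 2

Sorted (ascending): 192, 230, 246, 309, 460, 510, 610, 748
No ties — each value takes its position as its rank.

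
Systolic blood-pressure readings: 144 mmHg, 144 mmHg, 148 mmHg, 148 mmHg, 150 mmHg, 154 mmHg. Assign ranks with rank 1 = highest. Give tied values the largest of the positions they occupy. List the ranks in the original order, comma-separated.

Sorted (descending): 154, 150, 148, 148, 144, 144
The 2 values of 148 occupy positions 3–4 → each gets rank 4.
The 2 values of 144 occupy positions 5–6 → each gets rank 6.

6, 6, 4, 4, 2, 1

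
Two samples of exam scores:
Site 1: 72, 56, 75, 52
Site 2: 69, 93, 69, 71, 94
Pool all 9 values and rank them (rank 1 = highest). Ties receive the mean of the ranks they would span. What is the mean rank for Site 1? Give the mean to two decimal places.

6.00

Sorted (descending): 94, 93, 75, 72, 71, 69, 69, 56, 52
The 2 values of 69 occupy positions 6–7 → average rank (6+7)/2 = 6.5.
Site 1 values → pooled ranks: 72→4, 56→8, 75→3, 52→9
Mean rank = (4 + 8 + 3 + 9) / 4 = 6.00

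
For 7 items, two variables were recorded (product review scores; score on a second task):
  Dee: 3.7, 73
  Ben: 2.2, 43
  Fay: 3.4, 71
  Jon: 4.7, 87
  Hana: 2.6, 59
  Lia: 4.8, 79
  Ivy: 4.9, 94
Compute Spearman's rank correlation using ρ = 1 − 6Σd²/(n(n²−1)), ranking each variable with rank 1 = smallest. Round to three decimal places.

Ranks of variable 1: 4, 1, 3, 5, 2, 6, 7
Ranks of variable 2: 4, 1, 3, 6, 2, 5, 7
d = r₁ − r₂: 0, 0, 0, -1, 0, 1, 0
d²: 0, 0, 0, 1, 0, 1, 0; Σd² = 2
ρ = 1 − 6·2/(7·48) = 1 − 12/336 = 0.964

0.964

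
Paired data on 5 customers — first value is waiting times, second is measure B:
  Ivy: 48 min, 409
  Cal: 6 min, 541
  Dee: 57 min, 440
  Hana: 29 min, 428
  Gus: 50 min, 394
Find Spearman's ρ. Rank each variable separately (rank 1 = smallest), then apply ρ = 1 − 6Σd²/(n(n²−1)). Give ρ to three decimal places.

-0.400

Ranks of variable 1: 3, 1, 5, 2, 4
Ranks of variable 2: 2, 5, 4, 3, 1
d = r₁ − r₂: 1, -4, 1, -1, 3
d²: 1, 16, 1, 1, 9; Σd² = 28
ρ = 1 − 6·28/(5·24) = 1 − 168/120 = -0.400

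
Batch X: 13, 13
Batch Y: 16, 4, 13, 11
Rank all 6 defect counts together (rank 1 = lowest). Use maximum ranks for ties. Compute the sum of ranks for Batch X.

10

Sorted (ascending): 4, 11, 13, 13, 13, 16
The 3 values of 13 occupy positions 3–5 → each gets rank 5.
Batch X values → pooled ranks: 13→5, 13→5
Rank sum = 5 + 5 = 10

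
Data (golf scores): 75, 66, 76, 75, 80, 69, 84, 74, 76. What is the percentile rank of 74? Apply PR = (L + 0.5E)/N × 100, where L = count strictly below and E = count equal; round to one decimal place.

27.8

N = 9.
Strictly below 74: 2. Equal to 74: 1.
PR = (2 + 0.5·1)/9 × 100 = 27.8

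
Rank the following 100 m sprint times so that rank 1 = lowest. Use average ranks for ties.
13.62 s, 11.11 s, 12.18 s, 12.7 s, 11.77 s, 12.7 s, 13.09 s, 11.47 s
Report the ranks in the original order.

Sorted (ascending): 11.11, 11.47, 11.77, 12.18, 12.7, 12.7, 13.09, 13.62
The 2 values of 12.7 occupy positions 5–6 → average rank (5+6)/2 = 5.5.

8, 1, 4, 5.5, 3, 5.5, 7, 2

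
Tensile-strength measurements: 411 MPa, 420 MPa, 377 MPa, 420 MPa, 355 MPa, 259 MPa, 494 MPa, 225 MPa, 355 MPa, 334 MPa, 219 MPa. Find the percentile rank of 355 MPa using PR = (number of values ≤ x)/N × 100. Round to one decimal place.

54.5

N = 11.
Strictly below 355: 4. Equal to 355: 2.
PR = 6/11 × 100 = 54.5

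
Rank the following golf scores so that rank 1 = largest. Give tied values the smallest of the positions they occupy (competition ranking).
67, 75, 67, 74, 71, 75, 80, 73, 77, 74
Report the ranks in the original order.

9, 3, 9, 5, 8, 3, 1, 7, 2, 5

Sorted (descending): 80, 77, 75, 75, 74, 74, 73, 71, 67, 67
The 2 values of 75 occupy positions 3–4 → each gets rank 3.
The 2 values of 74 occupy positions 5–6 → each gets rank 5.
The 2 values of 67 occupy positions 9–10 → each gets rank 9.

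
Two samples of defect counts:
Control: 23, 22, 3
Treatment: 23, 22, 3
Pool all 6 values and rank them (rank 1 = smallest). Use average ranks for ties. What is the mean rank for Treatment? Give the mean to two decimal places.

Sorted (ascending): 3, 3, 22, 22, 23, 23
The 2 values of 3 occupy positions 1–2 → average rank (1+2)/2 = 1.5.
The 2 values of 22 occupy positions 3–4 → average rank (3+4)/2 = 3.5.
The 2 values of 23 occupy positions 5–6 → average rank (5+6)/2 = 5.5.
Treatment values → pooled ranks: 23→5.5, 22→3.5, 3→1.5
Mean rank = (5.5 + 3.5 + 1.5) / 3 = 3.50

3.50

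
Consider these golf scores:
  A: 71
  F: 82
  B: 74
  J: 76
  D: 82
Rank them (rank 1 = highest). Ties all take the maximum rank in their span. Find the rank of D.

Sorted (descending): 82, 82, 76, 74, 71
The 2 values of 82 occupy positions 1–2 → each gets rank 2.
D has value 82 → rank 2.

2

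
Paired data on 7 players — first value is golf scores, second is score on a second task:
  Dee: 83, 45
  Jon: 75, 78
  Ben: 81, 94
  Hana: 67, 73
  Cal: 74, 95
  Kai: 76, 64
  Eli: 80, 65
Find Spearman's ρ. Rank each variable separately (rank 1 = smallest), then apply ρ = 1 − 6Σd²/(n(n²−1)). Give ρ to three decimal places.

-0.464

Ranks of variable 1: 7, 3, 6, 1, 2, 4, 5
Ranks of variable 2: 1, 5, 6, 4, 7, 2, 3
d = r₁ − r₂: 6, -2, 0, -3, -5, 2, 2
d²: 36, 4, 0, 9, 25, 4, 4; Σd² = 82
ρ = 1 − 6·82/(7·48) = 1 − 492/336 = -0.464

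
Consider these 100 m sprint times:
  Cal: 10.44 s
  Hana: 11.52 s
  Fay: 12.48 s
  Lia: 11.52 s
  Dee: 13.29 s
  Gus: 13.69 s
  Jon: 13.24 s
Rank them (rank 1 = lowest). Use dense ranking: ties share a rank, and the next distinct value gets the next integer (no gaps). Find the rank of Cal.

Sorted (ascending): 10.44, 11.52, 11.52, 12.48, 13.24, 13.29, 13.69
The 2 values of 11.52 share dense rank 2.
Remaining distinct values take the next consecutive integers.
Cal has value 10.44 s → rank 1.

1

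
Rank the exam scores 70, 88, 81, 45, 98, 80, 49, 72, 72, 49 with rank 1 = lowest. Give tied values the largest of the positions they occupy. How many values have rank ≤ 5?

4

Sorted (ascending): 45, 49, 49, 70, 72, 72, 80, 81, 88, 98
The 2 values of 49 occupy positions 2–3 → each gets rank 3.
The 2 values of 72 occupy positions 5–6 → each gets rank 6.
Ranks ≤ 5: {1, 3, 3, 4} → 4 values.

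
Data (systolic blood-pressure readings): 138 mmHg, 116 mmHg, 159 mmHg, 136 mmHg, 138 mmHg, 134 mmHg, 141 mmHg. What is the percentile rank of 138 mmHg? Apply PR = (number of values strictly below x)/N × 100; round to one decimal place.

42.9

N = 7.
Strictly below 138: 3. Equal to 138: 2.
PR = 3/7 × 100 = 42.9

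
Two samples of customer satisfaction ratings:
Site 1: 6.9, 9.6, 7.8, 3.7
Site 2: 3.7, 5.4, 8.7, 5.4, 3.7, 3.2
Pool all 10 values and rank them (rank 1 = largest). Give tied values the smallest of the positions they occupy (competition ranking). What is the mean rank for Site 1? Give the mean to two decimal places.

Sorted (descending): 9.6, 8.7, 7.8, 6.9, 5.4, 5.4, 3.7, 3.7, 3.7, 3.2
The 2 values of 5.4 occupy positions 5–6 → each gets rank 5.
The 3 values of 3.7 occupy positions 7–9 → each gets rank 7.
Site 1 values → pooled ranks: 6.9→4, 9.6→1, 7.8→3, 3.7→7
Mean rank = (4 + 1 + 3 + 7) / 4 = 3.75

3.75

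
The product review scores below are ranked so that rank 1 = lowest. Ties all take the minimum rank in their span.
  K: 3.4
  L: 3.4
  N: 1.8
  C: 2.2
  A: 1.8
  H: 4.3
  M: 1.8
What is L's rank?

5

Sorted (ascending): 1.8, 1.8, 1.8, 2.2, 3.4, 3.4, 4.3
The 3 values of 1.8 occupy positions 1–3 → each gets rank 1.
The 2 values of 3.4 occupy positions 5–6 → each gets rank 5.
L has value 3.4 → rank 5.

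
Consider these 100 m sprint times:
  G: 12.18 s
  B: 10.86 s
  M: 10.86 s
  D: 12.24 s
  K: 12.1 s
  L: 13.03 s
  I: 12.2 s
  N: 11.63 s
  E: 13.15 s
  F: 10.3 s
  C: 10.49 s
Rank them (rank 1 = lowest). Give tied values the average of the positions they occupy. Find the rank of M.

Sorted (ascending): 10.3, 10.49, 10.86, 10.86, 11.63, 12.1, 12.18, 12.2, 12.24, 13.03, 13.15
The 2 values of 10.86 occupy positions 3–4 → average rank (3+4)/2 = 3.5.
M has value 10.86 s → rank 3.5.

3.5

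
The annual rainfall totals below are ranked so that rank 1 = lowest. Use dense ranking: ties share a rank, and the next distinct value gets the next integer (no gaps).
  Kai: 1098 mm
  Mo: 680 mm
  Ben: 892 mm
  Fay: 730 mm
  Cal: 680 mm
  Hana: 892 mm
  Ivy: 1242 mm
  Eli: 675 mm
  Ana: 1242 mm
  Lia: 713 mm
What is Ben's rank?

Sorted (ascending): 675, 680, 680, 713, 730, 892, 892, 1098, 1242, 1242
The 2 values of 680 share dense rank 2.
The 2 values of 892 share dense rank 5.
The 2 values of 1242 share dense rank 7.
Remaining distinct values take the next consecutive integers.
Ben has value 892 mm → rank 5.

5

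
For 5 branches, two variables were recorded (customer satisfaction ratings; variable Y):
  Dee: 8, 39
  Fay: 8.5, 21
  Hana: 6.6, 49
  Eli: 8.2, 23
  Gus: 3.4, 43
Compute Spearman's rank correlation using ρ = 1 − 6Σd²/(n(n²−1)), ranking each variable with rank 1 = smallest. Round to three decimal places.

Ranks of variable 1: 3, 5, 2, 4, 1
Ranks of variable 2: 3, 1, 5, 2, 4
d = r₁ − r₂: 0, 4, -3, 2, -3
d²: 0, 16, 9, 4, 9; Σd² = 38
ρ = 1 − 6·38/(5·24) = 1 − 228/120 = -0.900

-0.900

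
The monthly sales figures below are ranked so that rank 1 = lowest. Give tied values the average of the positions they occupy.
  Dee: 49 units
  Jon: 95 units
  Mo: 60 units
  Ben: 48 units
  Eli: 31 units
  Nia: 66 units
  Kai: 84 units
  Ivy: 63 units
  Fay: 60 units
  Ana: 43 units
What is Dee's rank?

4

Sorted (ascending): 31, 43, 48, 49, 60, 60, 63, 66, 84, 95
The 2 values of 60 occupy positions 5–6 → average rank (5+6)/2 = 5.5.
Dee has value 49 units → rank 4.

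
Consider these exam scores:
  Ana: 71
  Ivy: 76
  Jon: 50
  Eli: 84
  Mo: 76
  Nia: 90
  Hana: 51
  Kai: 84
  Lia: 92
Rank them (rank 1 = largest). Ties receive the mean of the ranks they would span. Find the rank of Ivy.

Sorted (descending): 92, 90, 84, 84, 76, 76, 71, 51, 50
The 2 values of 84 occupy positions 3–4 → average rank (3+4)/2 = 3.5.
The 2 values of 76 occupy positions 5–6 → average rank (5+6)/2 = 5.5.
Ivy has value 76 → rank 5.5.

5.5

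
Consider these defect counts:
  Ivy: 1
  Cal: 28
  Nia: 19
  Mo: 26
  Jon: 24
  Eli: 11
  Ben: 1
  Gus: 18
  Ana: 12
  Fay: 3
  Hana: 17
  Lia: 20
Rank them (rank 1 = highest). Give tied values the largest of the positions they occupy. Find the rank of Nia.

Sorted (descending): 28, 26, 24, 20, 19, 18, 17, 12, 11, 3, 1, 1
The 2 values of 1 occupy positions 11–12 → each gets rank 12.
Nia has value 19 → rank 5.

5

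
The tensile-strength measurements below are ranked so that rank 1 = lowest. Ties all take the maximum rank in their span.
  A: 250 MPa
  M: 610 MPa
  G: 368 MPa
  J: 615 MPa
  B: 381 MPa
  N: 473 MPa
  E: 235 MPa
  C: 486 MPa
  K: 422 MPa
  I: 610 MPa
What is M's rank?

9

Sorted (ascending): 235, 250, 368, 381, 422, 473, 486, 610, 610, 615
The 2 values of 610 occupy positions 8–9 → each gets rank 9.
M has value 610 MPa → rank 9.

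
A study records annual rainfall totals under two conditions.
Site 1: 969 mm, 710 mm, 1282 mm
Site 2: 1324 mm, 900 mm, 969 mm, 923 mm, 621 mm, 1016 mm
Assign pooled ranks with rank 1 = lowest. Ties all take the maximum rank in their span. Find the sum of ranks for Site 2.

Sorted (ascending): 621, 710, 900, 923, 969, 969, 1016, 1282, 1324
The 2 values of 969 occupy positions 5–6 → each gets rank 6.
Site 2 values → pooled ranks: 1324→9, 900→3, 969→6, 923→4, 621→1, 1016→7
Rank sum = 9 + 3 + 6 + 4 + 1 + 7 = 30

30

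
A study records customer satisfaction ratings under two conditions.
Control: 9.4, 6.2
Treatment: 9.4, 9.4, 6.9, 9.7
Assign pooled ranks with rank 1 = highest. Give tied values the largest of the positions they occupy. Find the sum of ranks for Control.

Sorted (descending): 9.7, 9.4, 9.4, 9.4, 6.9, 6.2
The 3 values of 9.4 occupy positions 2–4 → each gets rank 4.
Control values → pooled ranks: 9.4→4, 6.2→6
Rank sum = 4 + 6 = 10

10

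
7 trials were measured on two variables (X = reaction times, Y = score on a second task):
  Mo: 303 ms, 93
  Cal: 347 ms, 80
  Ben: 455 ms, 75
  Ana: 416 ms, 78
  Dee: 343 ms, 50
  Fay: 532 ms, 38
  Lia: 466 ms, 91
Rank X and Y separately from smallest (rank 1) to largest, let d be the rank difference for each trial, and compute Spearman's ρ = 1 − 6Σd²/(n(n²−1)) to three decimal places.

Ranks of variable 1: 1, 3, 5, 4, 2, 7, 6
Ranks of variable 2: 7, 5, 3, 4, 2, 1, 6
d = r₁ − r₂: -6, -2, 2, 0, 0, 6, 0
d²: 36, 4, 4, 0, 0, 36, 0; Σd² = 80
ρ = 1 − 6·80/(7·48) = 1 − 480/336 = -0.429

-0.429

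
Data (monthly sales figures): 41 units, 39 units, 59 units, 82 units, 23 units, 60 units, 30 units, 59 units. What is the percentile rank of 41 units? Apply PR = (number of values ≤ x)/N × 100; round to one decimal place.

50.0

N = 8.
Strictly below 41: 3. Equal to 41: 1.
PR = 4/8 × 100 = 50.0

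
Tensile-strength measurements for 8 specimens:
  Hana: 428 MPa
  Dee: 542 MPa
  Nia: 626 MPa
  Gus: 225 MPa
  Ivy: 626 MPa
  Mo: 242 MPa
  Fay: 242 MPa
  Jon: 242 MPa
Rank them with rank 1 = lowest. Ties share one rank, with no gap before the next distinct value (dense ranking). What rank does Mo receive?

Sorted (ascending): 225, 242, 242, 242, 428, 542, 626, 626
The 3 values of 242 share dense rank 2.
The 2 values of 626 share dense rank 5.
Remaining distinct values take the next consecutive integers.
Mo has value 242 MPa → rank 2.

2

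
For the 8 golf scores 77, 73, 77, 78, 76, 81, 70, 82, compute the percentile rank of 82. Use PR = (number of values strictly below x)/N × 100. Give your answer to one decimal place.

N = 8.
Strictly below 82: 7. Equal to 82: 1.
PR = 7/8 × 100 = 87.5

87.5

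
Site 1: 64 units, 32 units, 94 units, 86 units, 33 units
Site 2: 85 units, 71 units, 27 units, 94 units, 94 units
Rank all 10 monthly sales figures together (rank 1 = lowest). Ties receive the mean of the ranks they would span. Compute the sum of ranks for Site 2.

30

Sorted (ascending): 27, 32, 33, 64, 71, 85, 86, 94, 94, 94
The 3 values of 94 occupy positions 8–10 → average rank 9.
Site 2 values → pooled ranks: 85→6, 71→5, 27→1, 94→9, 94→9
Rank sum = 6 + 5 + 1 + 9 + 9 = 30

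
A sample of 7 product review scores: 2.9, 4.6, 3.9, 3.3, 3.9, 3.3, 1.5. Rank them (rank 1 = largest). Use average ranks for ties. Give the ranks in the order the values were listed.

Sorted (descending): 4.6, 3.9, 3.9, 3.3, 3.3, 2.9, 1.5
The 2 values of 3.9 occupy positions 2–3 → average rank (2+3)/2 = 2.5.
The 2 values of 3.3 occupy positions 4–5 → average rank (4+5)/2 = 4.5.

6, 1, 2.5, 4.5, 2.5, 4.5, 7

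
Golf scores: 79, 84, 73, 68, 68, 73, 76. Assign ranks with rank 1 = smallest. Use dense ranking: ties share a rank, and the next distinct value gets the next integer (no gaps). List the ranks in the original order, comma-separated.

Sorted (ascending): 68, 68, 73, 73, 76, 79, 84
The 2 values of 68 share dense rank 1.
The 2 values of 73 share dense rank 2.
Remaining distinct values take the next consecutive integers.

4, 5, 2, 1, 1, 2, 3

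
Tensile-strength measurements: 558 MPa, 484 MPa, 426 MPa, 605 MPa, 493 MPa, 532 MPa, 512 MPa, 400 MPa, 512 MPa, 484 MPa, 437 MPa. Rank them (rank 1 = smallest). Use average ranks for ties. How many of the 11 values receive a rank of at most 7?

6

Sorted (ascending): 400, 426, 437, 484, 484, 493, 512, 512, 532, 558, 605
The 2 values of 484 occupy positions 4–5 → average rank (4+5)/2 = 4.5.
The 2 values of 512 occupy positions 7–8 → average rank (7+8)/2 = 7.5.
Ranks ≤ 7: {1, 2, 3, 4.5, 4.5, 6} → 6 values.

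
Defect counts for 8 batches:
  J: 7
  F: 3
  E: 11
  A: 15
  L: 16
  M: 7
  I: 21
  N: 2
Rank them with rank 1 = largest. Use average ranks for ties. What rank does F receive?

7

Sorted (descending): 21, 16, 15, 11, 7, 7, 3, 2
The 2 values of 7 occupy positions 5–6 → average rank (5+6)/2 = 5.5.
F has value 3 → rank 7.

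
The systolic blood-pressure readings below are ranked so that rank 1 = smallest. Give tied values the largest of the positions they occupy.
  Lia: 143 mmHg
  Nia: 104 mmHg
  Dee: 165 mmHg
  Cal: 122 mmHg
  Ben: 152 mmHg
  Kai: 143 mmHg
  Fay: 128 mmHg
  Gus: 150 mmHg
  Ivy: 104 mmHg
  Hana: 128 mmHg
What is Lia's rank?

Sorted (ascending): 104, 104, 122, 128, 128, 143, 143, 150, 152, 165
The 2 values of 104 occupy positions 1–2 → each gets rank 2.
The 2 values of 128 occupy positions 4–5 → each gets rank 5.
The 2 values of 143 occupy positions 6–7 → each gets rank 7.
Lia has value 143 mmHg → rank 7.

7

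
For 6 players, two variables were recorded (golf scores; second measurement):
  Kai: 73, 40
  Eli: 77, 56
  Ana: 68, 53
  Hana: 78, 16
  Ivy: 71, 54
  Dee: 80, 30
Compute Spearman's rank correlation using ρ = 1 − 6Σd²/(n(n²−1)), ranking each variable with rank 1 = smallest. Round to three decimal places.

Ranks of variable 1: 3, 4, 1, 5, 2, 6
Ranks of variable 2: 3, 6, 4, 1, 5, 2
d = r₁ − r₂: 0, -2, -3, 4, -3, 4
d²: 0, 4, 9, 16, 9, 16; Σd² = 54
ρ = 1 − 6·54/(6·35) = 1 − 324/210 = -0.543

-0.543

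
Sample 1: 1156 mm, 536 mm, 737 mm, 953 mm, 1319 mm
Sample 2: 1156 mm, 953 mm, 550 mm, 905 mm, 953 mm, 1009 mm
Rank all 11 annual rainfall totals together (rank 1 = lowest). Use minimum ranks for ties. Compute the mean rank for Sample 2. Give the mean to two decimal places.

Sorted (ascending): 536, 550, 737, 905, 953, 953, 953, 1009, 1156, 1156, 1319
The 3 values of 953 occupy positions 5–7 → each gets rank 5.
The 2 values of 1156 occupy positions 9–10 → each gets rank 9.
Sample 2 values → pooled ranks: 1156→9, 953→5, 550→2, 905→4, 953→5, 1009→8
Mean rank = (9 + 5 + 2 + 4 + 5 + 8) / 6 = 5.50

5.50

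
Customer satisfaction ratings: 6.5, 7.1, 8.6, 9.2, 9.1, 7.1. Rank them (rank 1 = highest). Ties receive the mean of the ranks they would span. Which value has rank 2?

Sorted (descending): 9.2, 9.1, 8.6, 7.1, 7.1, 6.5
The 2 values of 7.1 occupy positions 4–5 → average rank (4+5)/2 = 4.5.
Rank 2 → value 9.1.

9.1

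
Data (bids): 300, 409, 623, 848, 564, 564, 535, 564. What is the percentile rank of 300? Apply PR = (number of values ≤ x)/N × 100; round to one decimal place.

12.5

N = 8.
Strictly below 300: 0. Equal to 300: 1.
PR = 1/8 × 100 = 12.5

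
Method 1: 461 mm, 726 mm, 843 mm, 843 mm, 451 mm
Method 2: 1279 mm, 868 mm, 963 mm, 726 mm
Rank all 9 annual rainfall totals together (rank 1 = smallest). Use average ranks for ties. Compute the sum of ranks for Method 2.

Sorted (ascending): 451, 461, 726, 726, 843, 843, 868, 963, 1279
The 2 values of 726 occupy positions 3–4 → average rank (3+4)/2 = 3.5.
The 2 values of 843 occupy positions 5–6 → average rank (5+6)/2 = 5.5.
Method 2 values → pooled ranks: 1279→9, 868→7, 963→8, 726→3.5
Rank sum = 9 + 7 + 8 + 3.5 = 27.5

27.5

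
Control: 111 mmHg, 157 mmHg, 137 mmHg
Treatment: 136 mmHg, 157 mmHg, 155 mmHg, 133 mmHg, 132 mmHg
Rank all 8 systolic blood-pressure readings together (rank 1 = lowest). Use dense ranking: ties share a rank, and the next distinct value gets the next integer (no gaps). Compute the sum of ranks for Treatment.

Sorted (ascending): 111, 132, 133, 136, 137, 155, 157, 157
The 2 values of 157 share dense rank 7.
Remaining distinct values take the next consecutive integers.
Treatment values → pooled ranks: 136→4, 157→7, 155→6, 133→3, 132→2
Rank sum = 4 + 7 + 6 + 3 + 2 = 22

22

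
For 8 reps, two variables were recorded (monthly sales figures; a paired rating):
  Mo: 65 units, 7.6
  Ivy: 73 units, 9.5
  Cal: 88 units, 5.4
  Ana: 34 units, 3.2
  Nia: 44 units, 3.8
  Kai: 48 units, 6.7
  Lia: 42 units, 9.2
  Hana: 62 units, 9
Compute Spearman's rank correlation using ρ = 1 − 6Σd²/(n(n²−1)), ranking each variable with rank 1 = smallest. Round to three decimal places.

Ranks of variable 1: 6, 7, 8, 1, 3, 4, 2, 5
Ranks of variable 2: 5, 8, 3, 1, 2, 4, 7, 6
d = r₁ − r₂: 1, -1, 5, 0, 1, 0, -5, -1
d²: 1, 1, 25, 0, 1, 0, 25, 1; Σd² = 54
ρ = 1 − 6·54/(8·63) = 1 − 324/504 = 0.357

0.357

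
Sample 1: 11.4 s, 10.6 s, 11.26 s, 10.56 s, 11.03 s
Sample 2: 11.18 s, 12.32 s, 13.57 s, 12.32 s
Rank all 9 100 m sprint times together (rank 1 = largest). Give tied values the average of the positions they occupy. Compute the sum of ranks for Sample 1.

33

Sorted (descending): 13.57, 12.32, 12.32, 11.4, 11.26, 11.18, 11.03, 10.6, 10.56
The 2 values of 12.32 occupy positions 2–3 → average rank (2+3)/2 = 2.5.
Sample 1 values → pooled ranks: 11.4→4, 10.6→8, 11.26→5, 10.56→9, 11.03→7
Rank sum = 4 + 8 + 5 + 9 + 7 = 33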